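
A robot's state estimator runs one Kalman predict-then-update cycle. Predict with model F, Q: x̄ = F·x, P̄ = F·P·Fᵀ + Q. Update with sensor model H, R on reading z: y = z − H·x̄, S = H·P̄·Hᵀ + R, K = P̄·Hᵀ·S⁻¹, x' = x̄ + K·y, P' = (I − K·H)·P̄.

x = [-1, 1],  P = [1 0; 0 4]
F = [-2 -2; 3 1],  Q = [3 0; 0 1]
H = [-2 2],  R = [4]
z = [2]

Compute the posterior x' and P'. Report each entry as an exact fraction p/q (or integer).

x' = [-37/22, -8/11]
P' = [149/66 56/33; 56/33 70/33]

x̄ = F·x = [0, -2]
P̄ = F·P·Fᵀ + Q = [23 -14; -14 14]
y = z − H·x̄ = [6]
S = H·P̄·Hᵀ + R = [264]
K = P̄·Hᵀ·S⁻¹ = [-37/132; 7/33]
x' = x̄ + K·y = [-37/22, -8/11]
P' = (I − K·H)·P̄ = [149/66 56/33; 56/33 70/33]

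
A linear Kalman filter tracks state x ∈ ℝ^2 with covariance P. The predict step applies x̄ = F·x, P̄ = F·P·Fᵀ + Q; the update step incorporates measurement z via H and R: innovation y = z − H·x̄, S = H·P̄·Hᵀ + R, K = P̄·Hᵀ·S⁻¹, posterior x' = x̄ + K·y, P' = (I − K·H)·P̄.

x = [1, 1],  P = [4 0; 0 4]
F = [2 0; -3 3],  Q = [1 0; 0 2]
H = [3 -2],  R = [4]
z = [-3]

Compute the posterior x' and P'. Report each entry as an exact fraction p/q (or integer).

x' = [197/247, 660/247]
P' = [932/247 1332/247; 1332/247 6434/741]

x̄ = F·x = [2, 0]
P̄ = F·P·Fᵀ + Q = [17 -24; -24 74]
y = z − H·x̄ = [-9]
S = H·P̄·Hᵀ + R = [741]
K = P̄·Hᵀ·S⁻¹ = [33/247; -220/741]
x' = x̄ + K·y = [197/247, 660/247]
P' = (I − K·H)·P̄ = [932/247 1332/247; 1332/247 6434/741]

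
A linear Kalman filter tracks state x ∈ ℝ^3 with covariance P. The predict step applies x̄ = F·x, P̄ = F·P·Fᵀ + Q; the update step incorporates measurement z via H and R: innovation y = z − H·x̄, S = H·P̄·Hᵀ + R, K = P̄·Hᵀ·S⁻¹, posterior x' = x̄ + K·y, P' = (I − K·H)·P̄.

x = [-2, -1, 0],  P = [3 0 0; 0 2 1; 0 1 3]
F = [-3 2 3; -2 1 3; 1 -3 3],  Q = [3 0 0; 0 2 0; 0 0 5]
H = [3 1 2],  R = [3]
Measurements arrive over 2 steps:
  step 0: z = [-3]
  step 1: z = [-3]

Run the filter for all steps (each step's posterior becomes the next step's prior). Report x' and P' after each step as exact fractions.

step 0: x' = [-136/261, -181/261, -91/261], P' = [2692/261 919/261 -4409/261; 919/261 5864/1305 -9463/1305; -4409/261 -9463/1305 37931/1305]
step 1: x' = [-2024989/2017283, -1654372/2017283, 838886/2017283], P' = [146434852/10086415 10976172/2017283 -244276263/10086415; 10976172/2017283 21465989/4034566 -21314966/2017283; -244276263/10086415 -21314966/2017283 421751012/10086415]

step 0: x̄ = F·x = [4, 3, 1]
step 0: P̄ = F·P·Fᵀ + Q = [77 58 3; 58 49 9; 3 9 35]
step 0: y = z − H·x̄ = [-20]
step 0: S = H·P̄·Hᵀ + R = [1305]
step 0: K = P̄·Hᵀ·S⁻¹ = [59/261; 241/1305; 88/1305]
step 0: x' = x̄ + K·y = [-136/261, -181/261, -91/261]
step 0: P' = (I − K·H)·P̄ = [2692/261 919/261 -4409/261; 919/261 5864/1305 -9463/1305; -4409/261 -9463/1305 37931/1305]
step 1: x̄ = F·x = [-227/261, -182/261, 134/261]
step 1: P̄ = F·P·Fᵀ + Q = [718004/1305 129442/261 477019/1305; 129442/261 118615/261 90389/261; 477019/1305 90389/261 424634/1305]
step 1: y = z − H·x̄ = [-188/261]
step 1: S = H·P̄·Hᵀ + R = [4034566/261]
step 1: K = P̄·Hᵀ·S⁻¹ = [375526/2017283; 687719/4034566; 273227/2017283]
step 1: x' = x̄ + K·y = [-2024989/2017283, -1654372/2017283, 838886/2017283]
step 1: P' = (I − K·H)·P̄ = [146434852/10086415 10976172/2017283 -244276263/10086415; 10976172/2017283 21465989/4034566 -21314966/2017283; -244276263/10086415 -21314966/2017283 421751012/10086415]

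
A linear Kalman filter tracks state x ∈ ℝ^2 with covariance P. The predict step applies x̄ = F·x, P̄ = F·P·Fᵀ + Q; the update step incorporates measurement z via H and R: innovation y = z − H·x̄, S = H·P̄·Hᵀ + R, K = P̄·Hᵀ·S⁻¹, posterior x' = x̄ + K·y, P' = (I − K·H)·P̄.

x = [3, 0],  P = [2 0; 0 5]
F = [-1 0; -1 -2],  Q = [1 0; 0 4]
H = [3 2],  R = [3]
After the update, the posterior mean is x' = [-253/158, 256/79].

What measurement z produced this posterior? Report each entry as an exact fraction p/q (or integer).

z = [2]

x̄ = F·x = [-3, -3]
P̄ = F·P·Fᵀ + Q = [3 2; 2 26]
S = H·P̄·Hᵀ + R = [158]
K = P̄·Hᵀ·S⁻¹ = [13/158; 29/79]
x' − x̄ = [221/158, 493/79] = K·y
y = (KᵀK)⁻¹·Kᵀ·(x' − x̄) = [17]
z = y + H·x̄ = [17] + [-15] = [2]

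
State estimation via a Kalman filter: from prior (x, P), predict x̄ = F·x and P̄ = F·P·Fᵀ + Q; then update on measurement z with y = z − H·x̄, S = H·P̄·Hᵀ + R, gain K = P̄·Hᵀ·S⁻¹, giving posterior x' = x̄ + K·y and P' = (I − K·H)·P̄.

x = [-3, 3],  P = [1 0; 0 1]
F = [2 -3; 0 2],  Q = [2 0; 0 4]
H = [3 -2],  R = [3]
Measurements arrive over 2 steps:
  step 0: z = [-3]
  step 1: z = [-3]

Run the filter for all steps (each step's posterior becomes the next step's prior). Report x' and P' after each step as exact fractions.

step 0: x' = [-276/121, -192/121], P' = [381/242 243/121; 243/121 390/121]
step 1: x' = [-67062/39337, -43392/39337], P' = [50906/39337 65064/39337; 65064/39337 109884/39337]

step 0: x̄ = F·x = [-15, 6]
step 0: P̄ = F·P·Fᵀ + Q = [15 -6; -6 8]
step 0: y = z − H·x̄ = [54]
step 0: S = H·P̄·Hᵀ + R = [242]
step 0: K = P̄·Hᵀ·S⁻¹ = [57/242; -17/121]
step 0: x' = x̄ + K·y = [-276/121, -192/121]
step 0: P' = (I − K·H)·P̄ = [381/242 243/121; 243/121 390/121]
step 1: x̄ = F·x = [24/121, -384/121]
step 1: P̄ = F·P·Fᵀ + Q = [1598/121 -1368/121; -1368/121 2044/121]
step 1: y = z − H·x̄ = [-1203/121]
step 1: S = H·P̄·Hᵀ + R = [39337/121]
step 1: K = P̄·Hᵀ·S⁻¹ = [7530/39337; -8192/39337]
step 1: x' = x̄ + K·y = [-67062/39337, -43392/39337]
step 1: P' = (I − K·H)·P̄ = [50906/39337 65064/39337; 65064/39337 109884/39337]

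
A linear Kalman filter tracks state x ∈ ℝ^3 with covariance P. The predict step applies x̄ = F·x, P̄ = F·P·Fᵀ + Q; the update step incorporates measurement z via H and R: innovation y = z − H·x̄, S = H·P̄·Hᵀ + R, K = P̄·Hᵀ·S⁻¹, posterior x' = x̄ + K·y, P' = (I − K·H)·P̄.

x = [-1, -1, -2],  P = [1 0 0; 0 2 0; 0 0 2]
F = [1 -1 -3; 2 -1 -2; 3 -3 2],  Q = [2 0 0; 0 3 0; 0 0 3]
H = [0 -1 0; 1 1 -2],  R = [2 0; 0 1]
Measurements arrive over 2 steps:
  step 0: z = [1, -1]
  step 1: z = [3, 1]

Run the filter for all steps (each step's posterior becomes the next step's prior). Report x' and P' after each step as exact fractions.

step 0: x̄ = F·x = [6, 3, -4]
step 0: P̄ = F·P·Fᵀ + Q = [23 16 -3; 16 17 4; -3 4 38]
step 0: y = z − H·x̄ = [4, -18]
step 0: S = H·P̄·Hᵀ + R = [19 -25; -25 221]
step 0: K = P̄·Hᵀ·S⁻¹ = [-2411/3574 455/3574; -1566/1787 25/1787; -2759/3574 -1525/3574]
step 0: x' = x̄ + K·y = [1805/1787, -1353/1787, 1059/1787]
step 0: P' = (I − K·H)·P̄ = [23151/3574 2411/1787 13759/3574; 2411/1787 3132/1787 2759/1787; 13759/3574 2759/1787 10401/3574]
step 1: x̄ = F·x = [-19/1787, 2845/1787, 11592/1787]
step 1: P̄ = F·P·Fᵀ + Q = [35541/1787 9012/1787 -30390/1787; 9012/1787 21953/1787 33625/1787; -30390/1787 33625/1787 329157/3574]
step 1: y = z − H·x̄ = [8206/1787, 22145/1787]
step 1: S = H·P̄·Hᵀ + R = [25527/1787 36285/1787; 36285/1787 722679/1787]
step 1: K = P̄·Hᵀ·S⁻¹ = [-642591/1065176 187517/1065176; -1356871/1597764 -12095/1597764; -2326805/3195528 -441443/1065176]
step 1: x' = x̄ + K·y = [-638375/1065176, -3836983/1597764, -6367357/3195528]
step 1: P' = (I − K·H)·P̄ = [6891249/1065176 642591/532588 3994457/1065176; 642591/532588 1356871/798882 2326805/1597764; 3994457/1065176 2326805/1597764 8980655/3195528]

step 0: x' = [1805/1787, -1353/1787, 1059/1787], P' = [23151/3574 2411/1787 13759/3574; 2411/1787 3132/1787 2759/1787; 13759/3574 2759/1787 10401/3574]
step 1: x' = [-638375/1065176, -3836983/1597764, -6367357/3195528], P' = [6891249/1065176 642591/532588 3994457/1065176; 642591/532588 1356871/798882 2326805/1597764; 3994457/1065176 2326805/1597764 8980655/3195528]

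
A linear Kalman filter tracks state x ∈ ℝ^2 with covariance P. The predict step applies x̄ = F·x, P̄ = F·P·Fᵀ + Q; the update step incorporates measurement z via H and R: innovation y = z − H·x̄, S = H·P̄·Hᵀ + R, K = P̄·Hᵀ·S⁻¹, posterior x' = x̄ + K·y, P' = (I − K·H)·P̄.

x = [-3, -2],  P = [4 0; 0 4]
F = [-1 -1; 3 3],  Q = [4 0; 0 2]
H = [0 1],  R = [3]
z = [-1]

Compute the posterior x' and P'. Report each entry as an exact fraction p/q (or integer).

x' = [7/11, -17/11]
P' = [348/77 -72/77; -72/77 222/77]

x̄ = F·x = [5, -15]
P̄ = F·P·Fᵀ + Q = [12 -24; -24 74]
y = z − H·x̄ = [14]
S = H·P̄·Hᵀ + R = [77]
K = P̄·Hᵀ·S⁻¹ = [-24/77; 74/77]
x' = x̄ + K·y = [7/11, -17/11]
P' = (I − K·H)·P̄ = [348/77 -72/77; -72/77 222/77]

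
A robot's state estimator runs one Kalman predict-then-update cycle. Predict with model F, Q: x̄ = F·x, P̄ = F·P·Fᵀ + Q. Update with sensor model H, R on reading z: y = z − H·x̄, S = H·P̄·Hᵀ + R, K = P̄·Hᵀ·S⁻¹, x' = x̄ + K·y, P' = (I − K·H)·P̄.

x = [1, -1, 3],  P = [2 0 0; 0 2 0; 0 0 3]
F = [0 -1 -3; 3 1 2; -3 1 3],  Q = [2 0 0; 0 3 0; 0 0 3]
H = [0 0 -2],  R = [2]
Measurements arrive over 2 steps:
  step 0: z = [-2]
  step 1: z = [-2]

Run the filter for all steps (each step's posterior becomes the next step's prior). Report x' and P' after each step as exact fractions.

step 0: x̄ = F·x = [-8, 8, 5]
step 0: P̄ = F·P·Fᵀ + Q = [31 -20 -29; -20 35 2; -29 2 50]
step 0: y = z − H·x̄ = [8]
step 0: S = H·P̄·Hᵀ + R = [202]
step 0: K = P̄·Hᵀ·S⁻¹ = [29/101; -2/101; -50/101]
step 0: x' = x̄ + K·y = [-576/101, 792/101, 105/101]
step 0: P' = (I − K·H)·P̄ = [1449/101 -1904/101 -29/101; -1904/101 3527/101 2/101; -29/101 2/101 50/101]
step 1: x̄ = F·x = [-1107/101, -726/101, 2835/101]
step 1: P̄ = F·P·Fᵀ + Q = [4191/101 2136/101 -9962/101; 2136/101 5307/101 -9291/101; -9962/101 -9291/101 29279/101]
step 1: y = z − H·x̄ = [5468/101]
step 1: S = H·P̄·Hᵀ + R = [117318/101]
step 1: K = P̄·Hᵀ·S⁻¹ = [9962/58659; 3097/19553; -29279/58659]
step 1: x' = x̄ + K·y = [-103597/58659, 27118/19553, 61393/58659]
step 1: P' = (I − K·H)·P̄ = [468881/58659 -197420/19553 -9962/58659; -197420/19553 457617/19553 -3097/19553; -9962/58659 -3097/19553 29279/58659]

step 0: x' = [-576/101, 792/101, 105/101], P' = [1449/101 -1904/101 -29/101; -1904/101 3527/101 2/101; -29/101 2/101 50/101]
step 1: x' = [-103597/58659, 27118/19553, 61393/58659], P' = [468881/58659 -197420/19553 -9962/58659; -197420/19553 457617/19553 -3097/19553; -9962/58659 -3097/19553 29279/58659]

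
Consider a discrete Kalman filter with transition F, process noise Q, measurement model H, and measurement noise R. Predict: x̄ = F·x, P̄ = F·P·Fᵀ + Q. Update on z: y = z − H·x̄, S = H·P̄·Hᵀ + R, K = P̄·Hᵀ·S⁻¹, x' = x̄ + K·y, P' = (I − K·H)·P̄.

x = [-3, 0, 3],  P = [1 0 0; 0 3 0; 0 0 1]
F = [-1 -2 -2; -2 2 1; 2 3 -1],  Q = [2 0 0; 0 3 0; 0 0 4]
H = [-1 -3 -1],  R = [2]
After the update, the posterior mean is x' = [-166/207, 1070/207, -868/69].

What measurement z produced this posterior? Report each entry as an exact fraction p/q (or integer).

z = [-2]

x̄ = F·x = [-3, 9, -9]
P̄ = F·P·Fᵀ + Q = [19 -12 -18; -12 20 13; -18 13 36]
S = H·P̄·Hᵀ + R = [207]
K = P̄·Hᵀ·S⁻¹ = [35/207; -61/207; -19/69]
x' − x̄ = [455/207, -793/207, -247/69] = K·y
y = (KᵀK)⁻¹·Kᵀ·(x' − x̄) = [13]
z = y + H·x̄ = [13] + [-15] = [-2]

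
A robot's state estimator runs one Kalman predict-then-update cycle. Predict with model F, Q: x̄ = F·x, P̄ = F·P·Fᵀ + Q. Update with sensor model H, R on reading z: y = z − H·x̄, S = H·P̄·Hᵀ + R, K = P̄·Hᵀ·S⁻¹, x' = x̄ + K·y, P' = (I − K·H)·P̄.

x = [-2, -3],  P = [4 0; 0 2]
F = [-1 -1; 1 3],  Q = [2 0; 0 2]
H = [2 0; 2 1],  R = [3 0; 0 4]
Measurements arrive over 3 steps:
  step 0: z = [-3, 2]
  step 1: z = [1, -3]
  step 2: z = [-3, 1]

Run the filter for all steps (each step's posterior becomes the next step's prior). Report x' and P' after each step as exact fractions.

step 0: x' = [-195/278, 212/139], P' = [93/139 -168/139; -168/139 716/139]
step 1: x' = [8916/25315, -211229/75945], P' = [16668/25315 -33604/25315; -33604/25315 452276/75945]
step 2: x' = [-8459633/7818487, 3556511/1379733], P' = [5201190/7818487 -623492/459911; -623492/459911 8370340/1379733]

step 0: x̄ = F·x = [5, -11]
step 0: P̄ = F·P·Fᵀ + Q = [8 -10; -10 24]
step 0: y = z − H·x̄ = [-13, 3]
step 0: S = H·P̄·Hᵀ + R = [35 12; 12 20]
step 0: K = P̄·Hᵀ·S⁻¹ = [62/139 9/278; -112/139 95/139]
step 0: x' = x̄ + K·y = [-195/278, 212/139]
step 0: P' = (I − K·H)·P̄ = [93/139 -168/139; -168/139 716/139]
step 1: x̄ = F·x = [-229/278, 1077/278]
step 1: P̄ = F·P·Fᵀ + Q = [751/139 -1569/139; -1569/139 5807/139]
step 1: y = z − H·x̄ = [368/139, -1453/278]
step 1: S = H·P̄·Hᵀ + R = [3421/139 -134/139; -134/139 3091/139]
step 1: K = P̄·Hᵀ·S⁻¹ = [11112/25315 -67/25315; -67208/75945 62663/75945]
step 1: x' = x̄ + K·y = [8916/25315, -211229/75945]
step 1: P' = (I − K·H)·P̄ = [16668/25315 -33604/25315; -33604/25315 452276/75945]
step 2: x̄ = F·x = [184481/75945, -202313/25315]
step 2: P̄ = F·P·Fᵀ + Q = [452546/75945 -334528/25315; -334528/25315 1222502/25315]
step 2: y = z − H·x̄ = [-596797/75945, 313922/75945]
step 2: S = H·P̄·Hᵀ + R = [2038019/75945 -196984/75945; -196984/75945 1767134/75945]
step 2: K = P̄·Hᵀ·S⁻¹ = [3467460/7818487 -49246/7818487; -1246984/1379733 1157347/1379733]
step 2: x' = x̄ + K·y = [-8459633/7818487, 3556511/1379733]
step 2: P' = (I − K·H)·P̄ = [5201190/7818487 -623492/459911; -623492/459911 8370340/1379733]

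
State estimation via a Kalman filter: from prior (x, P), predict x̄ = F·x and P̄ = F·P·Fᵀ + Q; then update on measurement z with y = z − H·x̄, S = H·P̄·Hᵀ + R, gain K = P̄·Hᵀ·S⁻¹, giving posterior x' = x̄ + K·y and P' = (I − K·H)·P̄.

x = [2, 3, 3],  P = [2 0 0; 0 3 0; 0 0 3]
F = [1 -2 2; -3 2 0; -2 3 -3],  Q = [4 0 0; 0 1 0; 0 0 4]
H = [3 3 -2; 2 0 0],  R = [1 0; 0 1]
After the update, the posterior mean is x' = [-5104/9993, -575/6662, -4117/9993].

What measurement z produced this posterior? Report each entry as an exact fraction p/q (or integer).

z = [-1, -1]

x̄ = F·x = [2, 0, -4]
P̄ = F·P·Fᵀ + Q = [30 -18 -40; -18 31 30; -40 30 66]
S = H·P̄·Hᵀ + R = [610 232; 232 121]
K = P̄·Hᵀ·S⁻¹ = [58/9993 4844/9993; 1937/6662 -2848/3331; -521/9993 -5608/9993]
x' − x̄ = [-25090/9993, -575/6662, 35855/9993] = K·y
y = (KᵀK)⁻¹·Kᵀ·(x' − x̄) = [-15, -5]
z = y + H·x̄ = [-15, -5] + [14, 4] = [-1, -1]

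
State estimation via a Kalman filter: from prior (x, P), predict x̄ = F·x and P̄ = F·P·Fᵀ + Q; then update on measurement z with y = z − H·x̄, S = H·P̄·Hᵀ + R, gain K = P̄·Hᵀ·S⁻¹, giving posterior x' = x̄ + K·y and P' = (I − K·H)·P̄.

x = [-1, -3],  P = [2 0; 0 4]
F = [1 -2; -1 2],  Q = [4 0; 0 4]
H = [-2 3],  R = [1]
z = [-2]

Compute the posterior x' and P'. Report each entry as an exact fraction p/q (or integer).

x' = [261/503, -169/503]
P' = [1462/503 942/503; 942/503 662/503]

x̄ = F·x = [5, -5]
P̄ = F·P·Fᵀ + Q = [22 -18; -18 22]
y = z − H·x̄ = [23]
S = H·P̄·Hᵀ + R = [503]
K = P̄·Hᵀ·S⁻¹ = [-98/503; 102/503]
x' = x̄ + K·y = [261/503, -169/503]
P' = (I − K·H)·P̄ = [1462/503 942/503; 942/503 662/503]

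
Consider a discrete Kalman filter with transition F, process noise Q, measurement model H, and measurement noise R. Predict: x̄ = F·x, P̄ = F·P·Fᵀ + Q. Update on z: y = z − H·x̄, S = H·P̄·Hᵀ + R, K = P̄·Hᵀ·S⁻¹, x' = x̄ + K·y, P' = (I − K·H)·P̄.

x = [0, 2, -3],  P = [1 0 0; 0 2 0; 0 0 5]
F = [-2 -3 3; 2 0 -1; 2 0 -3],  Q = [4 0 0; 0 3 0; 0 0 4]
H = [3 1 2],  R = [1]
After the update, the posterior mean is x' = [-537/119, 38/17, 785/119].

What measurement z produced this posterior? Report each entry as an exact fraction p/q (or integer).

z = [2]

x̄ = F·x = [-15, 3, 9]
P̄ = F·P·Fᵀ + Q = [71 -19 -49; -19 12 19; -49 19 53]
S = H·P̄·Hᵀ + R = [238]
K = P̄·Hᵀ·S⁻¹ = [48/119; -1/34; -11/119]
x' − x̄ = [1248/119, -13/17, -286/119] = K·y
y = (KᵀK)⁻¹·Kᵀ·(x' − x̄) = [26]
z = y + H·x̄ = [26] + [-24] = [2]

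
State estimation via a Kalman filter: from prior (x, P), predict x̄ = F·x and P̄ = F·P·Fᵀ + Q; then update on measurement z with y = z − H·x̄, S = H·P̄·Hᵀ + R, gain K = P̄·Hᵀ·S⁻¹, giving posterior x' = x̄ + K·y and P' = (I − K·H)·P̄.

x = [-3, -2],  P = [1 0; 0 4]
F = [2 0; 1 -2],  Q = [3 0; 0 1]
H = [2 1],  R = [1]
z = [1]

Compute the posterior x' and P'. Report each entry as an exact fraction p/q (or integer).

x' = [-138/55, 29/5]
P' = [129/55 -22/5; -22/5 46/5]

x̄ = F·x = [-6, 1]
P̄ = F·P·Fᵀ + Q = [7 2; 2 18]
y = z − H·x̄ = [12]
S = H·P̄·Hᵀ + R = [55]
K = P̄·Hᵀ·S⁻¹ = [16/55; 2/5]
x' = x̄ + K·y = [-138/55, 29/5]
P' = (I − K·H)·P̄ = [129/55 -22/5; -22/5 46/5]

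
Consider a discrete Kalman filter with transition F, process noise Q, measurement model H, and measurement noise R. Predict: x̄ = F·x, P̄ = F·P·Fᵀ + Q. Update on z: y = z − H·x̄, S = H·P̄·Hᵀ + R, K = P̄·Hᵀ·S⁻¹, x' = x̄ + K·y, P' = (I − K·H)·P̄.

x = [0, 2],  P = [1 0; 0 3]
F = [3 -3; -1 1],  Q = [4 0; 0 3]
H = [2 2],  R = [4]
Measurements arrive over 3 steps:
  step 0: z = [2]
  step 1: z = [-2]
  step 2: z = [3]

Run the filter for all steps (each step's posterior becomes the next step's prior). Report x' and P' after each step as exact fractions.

step 0: x̄ = F·x = [-6, 2]
step 0: P̄ = F·P·Fᵀ + Q = [40 -12; -12 7]
step 0: y = z − H·x̄ = [10]
step 0: S = H·P̄·Hᵀ + R = [96]
step 0: K = P̄·Hᵀ·S⁻¹ = [7/12; -5/48]
step 0: x' = x̄ + K·y = [-1/6, 23/24]
step 0: P' = (I − K·H)·P̄ = [22/3 -37/6; -37/6 143/24]
step 1: x̄ = F·x = [-27/8, 9/8]
step 1: P̄ = F·P·Fᵀ + Q = [1877/8 -615/8; -615/8 229/8]
step 1: y = z − H·x̄ = [5/2]
step 1: S = H·P̄·Hᵀ + R = [442]
step 1: K = P̄·Hᵀ·S⁻¹ = [631/884; -193/884]
step 1: x' = x̄ + K·y = [-703/442, 128/221]
step 1: P' = (I − K·H)·P̄ = [2082/221 -3533/442; -3533/442 1670/221]
step 2: x̄ = F·x = [-2877/442, 959/442]
step 2: P̄ = F·P·Fᵀ + Q = [66449/221 -21855/221; -21855/221 7948/221]
step 2: y = z − H·x̄ = [2581/221]
step 2: S = H·P̄·Hᵀ + R = [123632/221]
step 2: K = P̄·Hᵀ·S⁻¹ = [22297/30908; -13907/61816]
step 2: x' = x̄ + K·y = [59219/30908, -28295/61816]
step 2: P' = (I − K·H)·P̄ = [73734/7727 -125171/15454; -125171/15454 236435/30908]

step 0: x' = [-1/6, 23/24], P' = [22/3 -37/6; -37/6 143/24]
step 1: x' = [-703/442, 128/221], P' = [2082/221 -3533/442; -3533/442 1670/221]
step 2: x' = [59219/30908, -28295/61816], P' = [73734/7727 -125171/15454; -125171/15454 236435/30908]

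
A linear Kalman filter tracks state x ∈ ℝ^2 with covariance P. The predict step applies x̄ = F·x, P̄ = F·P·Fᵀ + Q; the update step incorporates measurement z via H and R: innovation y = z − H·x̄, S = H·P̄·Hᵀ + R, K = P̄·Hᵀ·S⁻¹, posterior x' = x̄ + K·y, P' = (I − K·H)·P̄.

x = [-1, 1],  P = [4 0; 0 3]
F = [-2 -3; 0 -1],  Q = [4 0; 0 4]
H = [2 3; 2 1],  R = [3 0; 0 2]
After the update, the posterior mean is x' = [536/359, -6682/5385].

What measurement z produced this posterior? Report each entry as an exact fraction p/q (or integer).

z = [-1, 2]

x̄ = F·x = [-1, -1]
P̄ = F·P·Fᵀ + Q = [47 9; 9 7]
S = H·P̄·Hᵀ + R = [362 281; 281 233]
K = P̄·Hᵀ·S⁻¹ = [-50/359 219/359; 2062/5385 -1909/5385]
x' − x̄ = [895/359, -1297/5385] = K·y
y = (KᵀK)⁻¹·Kᵀ·(x' − x̄) = [4, 5]
z = y + H·x̄ = [4, 5] + [-5, -3] = [-1, 2]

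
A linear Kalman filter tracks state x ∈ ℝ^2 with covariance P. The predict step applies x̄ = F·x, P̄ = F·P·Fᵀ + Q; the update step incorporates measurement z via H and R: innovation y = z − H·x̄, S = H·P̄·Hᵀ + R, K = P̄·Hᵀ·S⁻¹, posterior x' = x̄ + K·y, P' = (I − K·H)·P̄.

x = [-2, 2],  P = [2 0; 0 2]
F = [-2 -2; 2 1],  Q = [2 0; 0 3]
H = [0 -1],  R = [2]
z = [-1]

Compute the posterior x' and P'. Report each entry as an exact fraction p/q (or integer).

x̄ = F·x = [0, -2]
P̄ = F·P·Fᵀ + Q = [18 -12; -12 13]
y = z − H·x̄ = [-3]
S = H·P̄·Hᵀ + R = [15]
K = P̄·Hᵀ·S⁻¹ = [4/5; -13/15]
x' = x̄ + K·y = [-12/5, 3/5]
P' = (I − K·H)·P̄ = [42/5 -8/5; -8/5 26/15]

x' = [-12/5, 3/5]
P' = [42/5 -8/5; -8/5 26/15]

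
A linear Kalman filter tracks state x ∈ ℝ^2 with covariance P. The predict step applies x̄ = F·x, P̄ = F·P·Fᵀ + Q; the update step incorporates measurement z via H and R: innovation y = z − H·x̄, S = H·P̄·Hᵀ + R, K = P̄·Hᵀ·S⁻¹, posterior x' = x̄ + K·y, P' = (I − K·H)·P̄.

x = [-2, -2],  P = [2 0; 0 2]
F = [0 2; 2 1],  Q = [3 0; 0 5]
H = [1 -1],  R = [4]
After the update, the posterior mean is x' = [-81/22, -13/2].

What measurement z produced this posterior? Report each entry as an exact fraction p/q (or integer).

x̄ = F·x = [-4, -6]
P̄ = F·P·Fᵀ + Q = [11 4; 4 15]
S = H·P̄·Hᵀ + R = [22]
K = P̄·Hᵀ·S⁻¹ = [7/22; -1/2]
x' − x̄ = [7/22, -1/2] = K·y
y = (KᵀK)⁻¹·Kᵀ·(x' − x̄) = [1]
z = y + H·x̄ = [1] + [2] = [3]

z = [3]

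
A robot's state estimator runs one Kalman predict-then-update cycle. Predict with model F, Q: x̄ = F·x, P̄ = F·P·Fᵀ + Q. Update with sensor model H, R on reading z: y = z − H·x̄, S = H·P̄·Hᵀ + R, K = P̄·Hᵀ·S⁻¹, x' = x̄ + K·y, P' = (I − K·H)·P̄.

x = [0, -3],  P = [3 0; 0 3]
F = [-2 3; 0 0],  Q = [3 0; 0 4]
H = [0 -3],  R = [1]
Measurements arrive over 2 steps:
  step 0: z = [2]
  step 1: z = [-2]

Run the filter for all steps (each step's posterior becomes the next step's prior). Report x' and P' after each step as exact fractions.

step 0: x' = [-9, -24/37], P' = [42 0; 0 4/37]
step 1: x' = [594/37, 24/37], P' = [6363/37 0; 0 4/37]

step 0: x̄ = F·x = [-9, 0]
step 0: P̄ = F·P·Fᵀ + Q = [42 0; 0 4]
step 0: y = z − H·x̄ = [2]
step 0: S = H·P̄·Hᵀ + R = [37]
step 0: K = P̄·Hᵀ·S⁻¹ = [0; -12/37]
step 0: x' = x̄ + K·y = [-9, -24/37]
step 0: P' = (I − K·H)·P̄ = [42 0; 0 4/37]
step 1: x̄ = F·x = [594/37, 0]
step 1: P̄ = F·P·Fᵀ + Q = [6363/37 0; 0 4]
step 1: y = z − H·x̄ = [-2]
step 1: S = H·P̄·Hᵀ + R = [37]
step 1: K = P̄·Hᵀ·S⁻¹ = [0; -12/37]
step 1: x' = x̄ + K·y = [594/37, 24/37]
step 1: P' = (I − K·H)·P̄ = [6363/37 0; 0 4/37]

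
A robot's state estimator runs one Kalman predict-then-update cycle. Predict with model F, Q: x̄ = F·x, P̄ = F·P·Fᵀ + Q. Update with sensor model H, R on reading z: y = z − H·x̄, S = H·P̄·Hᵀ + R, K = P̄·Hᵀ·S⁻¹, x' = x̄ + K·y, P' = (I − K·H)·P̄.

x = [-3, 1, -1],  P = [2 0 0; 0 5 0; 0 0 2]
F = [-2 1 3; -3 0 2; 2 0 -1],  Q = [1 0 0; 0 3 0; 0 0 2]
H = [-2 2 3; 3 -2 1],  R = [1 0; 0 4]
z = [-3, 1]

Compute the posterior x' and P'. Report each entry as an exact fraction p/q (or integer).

x̄ = F·x = [4, 7, -5]
P̄ = F·P·Fᵀ + Q = [32 24 -14; 24 29 -16; -14 -16 12]
y = z − H·x̄ = [6, 8]
S = H·P̄·Hᵀ + R = [137 -66; -66 112]
K = P̄·Hᵀ·S⁻¹ = [-1063/2747 415/5494; -1097/2747 -1391/5494; 929/2747 1193/5494]
x' = x̄ + K·y = [6270/2747, 7083/2747, -3389/2747]
P' = (I − K·H)·P̄ = [19195/2747 25949/2747 -4857/2747; 25949/2747 36586/2747 -7457/2747; -4857/2747 -7457/2747 2043/2747]

x' = [6270/2747, 7083/2747, -3389/2747]
P' = [19195/2747 25949/2747 -4857/2747; 25949/2747 36586/2747 -7457/2747; -4857/2747 -7457/2747 2043/2747]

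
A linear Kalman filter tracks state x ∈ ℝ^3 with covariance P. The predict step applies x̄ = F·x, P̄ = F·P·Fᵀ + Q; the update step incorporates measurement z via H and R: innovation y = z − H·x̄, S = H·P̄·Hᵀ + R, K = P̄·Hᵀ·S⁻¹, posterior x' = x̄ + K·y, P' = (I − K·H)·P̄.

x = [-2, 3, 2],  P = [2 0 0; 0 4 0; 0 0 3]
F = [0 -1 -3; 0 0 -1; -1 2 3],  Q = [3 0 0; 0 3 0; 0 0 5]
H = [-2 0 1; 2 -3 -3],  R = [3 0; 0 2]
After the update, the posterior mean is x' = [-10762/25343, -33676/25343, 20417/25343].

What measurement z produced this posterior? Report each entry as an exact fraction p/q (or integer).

z = [2, 1]

x̄ = F·x = [-9, -2, 14]
P̄ = F·P·Fᵀ + Q = [34 9 -35; 9 6 -9; -35 -9 50]
S = H·P̄·Hᵀ + R = [329 -485; -485 792]
K = P̄·Hᵀ·S⁻¹ = [-10766/25343 -1921/25343; -8289/25343 -4212/25343; 1435/25343 -5297/25343]
x' − x̄ = [217325/25343, 17010/25343, -334385/25343] = K·y
y = (KᵀK)⁻¹·Kᵀ·(x' − x̄) = [-30, 55]
z = y + H·x̄ = [-30, 55] + [32, -54] = [2, 1]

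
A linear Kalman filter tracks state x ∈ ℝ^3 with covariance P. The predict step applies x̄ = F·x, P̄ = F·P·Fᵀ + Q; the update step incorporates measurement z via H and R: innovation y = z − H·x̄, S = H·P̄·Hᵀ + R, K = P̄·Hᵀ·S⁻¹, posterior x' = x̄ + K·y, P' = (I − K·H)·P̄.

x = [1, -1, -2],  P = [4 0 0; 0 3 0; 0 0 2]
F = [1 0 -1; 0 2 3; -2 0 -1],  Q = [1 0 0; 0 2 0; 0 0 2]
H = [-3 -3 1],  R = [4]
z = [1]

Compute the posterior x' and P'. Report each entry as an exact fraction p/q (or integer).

x̄ = F·x = [3, -8, 0]
P̄ = F·P·Fᵀ + Q = [7 -6 -6; -6 32 -6; -6 -6 20]
y = z − H·x̄ = [-14]
S = H·P̄·Hᵀ + R = [339]
K = P̄·Hᵀ·S⁻¹ = [-3/113; -28/113; 56/339]
x' = x̄ + K·y = [381/113, -512/113, -784/339]
P' = (I − K·H)·P̄ = [764/113 -930/113 -510/113; -930/113 1264/113 890/113; -510/113 890/113 3644/339]

x' = [381/113, -512/113, -784/339]
P' = [764/113 -930/113 -510/113; -930/113 1264/113 890/113; -510/113 890/113 3644/339]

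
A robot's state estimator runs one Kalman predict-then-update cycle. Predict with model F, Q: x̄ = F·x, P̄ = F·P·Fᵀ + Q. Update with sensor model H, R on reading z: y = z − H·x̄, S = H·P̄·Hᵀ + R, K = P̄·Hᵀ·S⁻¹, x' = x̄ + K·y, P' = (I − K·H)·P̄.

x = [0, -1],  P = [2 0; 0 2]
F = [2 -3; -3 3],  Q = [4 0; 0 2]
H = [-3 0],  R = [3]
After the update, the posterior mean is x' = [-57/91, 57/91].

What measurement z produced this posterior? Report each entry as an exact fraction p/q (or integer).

z = [2]

x̄ = F·x = [3, -3]
P̄ = F·P·Fᵀ + Q = [30 -30; -30 38]
S = H·P̄·Hᵀ + R = [273]
K = P̄·Hᵀ·S⁻¹ = [-30/91; 30/91]
x' − x̄ = [-330/91, 330/91] = K·y
y = (KᵀK)⁻¹·Kᵀ·(x' − x̄) = [11]
z = y + H·x̄ = [11] + [-9] = [2]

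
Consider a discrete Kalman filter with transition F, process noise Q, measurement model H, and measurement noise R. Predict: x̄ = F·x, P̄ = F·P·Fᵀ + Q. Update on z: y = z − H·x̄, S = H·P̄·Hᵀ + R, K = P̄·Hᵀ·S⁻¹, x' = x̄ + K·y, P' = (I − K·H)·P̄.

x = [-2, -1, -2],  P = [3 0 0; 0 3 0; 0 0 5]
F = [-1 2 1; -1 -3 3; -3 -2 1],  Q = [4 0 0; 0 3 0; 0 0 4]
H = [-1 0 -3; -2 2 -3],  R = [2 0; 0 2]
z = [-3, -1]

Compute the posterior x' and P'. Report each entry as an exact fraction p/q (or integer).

x' = [-57217/13703, -15260/13703, 32860/13703]
P' = [216462/13703 105678/13703 -72356/13703; 105678/13703 65100/13703 -30810/13703; -72356/13703 -30810/13703 27211/13703]

x̄ = F·x = [-2, -1, 6]
P̄ = F·P·Fᵀ + Q = [24 0 2; 0 78 42; 2 42 48]
y = z − H·x̄ = [13, 15]
S = H·P̄·Hᵀ + R = [470 246; 246 362]
K = P̄·Hᵀ·S⁻¹ = [303/13703 -2250/13703; -6624/13703 5637/13703; -9277/27406 1459/27406]
x' = x̄ + K·y = [-57217/13703, -15260/13703, 32860/13703]
P' = (I − K·H)·P̄ = [216462/13703 105678/13703 -72356/13703; 105678/13703 65100/13703 -30810/13703; -72356/13703 -30810/13703 27211/13703]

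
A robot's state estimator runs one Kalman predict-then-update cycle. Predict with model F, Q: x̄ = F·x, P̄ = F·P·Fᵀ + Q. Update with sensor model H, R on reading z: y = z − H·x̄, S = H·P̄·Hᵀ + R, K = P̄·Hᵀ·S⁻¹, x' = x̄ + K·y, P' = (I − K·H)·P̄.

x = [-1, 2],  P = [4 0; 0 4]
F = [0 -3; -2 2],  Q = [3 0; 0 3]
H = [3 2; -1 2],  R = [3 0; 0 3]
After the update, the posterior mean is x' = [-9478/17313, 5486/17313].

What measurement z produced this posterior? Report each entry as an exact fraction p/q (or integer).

x̄ = F·x = [-6, 6]
P̄ = F·P·Fᵀ + Q = [39 -24; -24 35]
S = H·P̄·Hᵀ + R = [206 -73; -73 278]
K = P̄·Hᵀ·S⁻¹ = [4277/17313 -4295/17313; 2102/17313 6406/17313]
x' − x̄ = [94400/17313, -98392/17313] = K·y
y = (KᵀK)⁻¹·Kᵀ·(x' − x̄) = [5, -17]
z = y + H·x̄ = [5, -17] + [-6, 18] = [-1, 1]

z = [-1, 1]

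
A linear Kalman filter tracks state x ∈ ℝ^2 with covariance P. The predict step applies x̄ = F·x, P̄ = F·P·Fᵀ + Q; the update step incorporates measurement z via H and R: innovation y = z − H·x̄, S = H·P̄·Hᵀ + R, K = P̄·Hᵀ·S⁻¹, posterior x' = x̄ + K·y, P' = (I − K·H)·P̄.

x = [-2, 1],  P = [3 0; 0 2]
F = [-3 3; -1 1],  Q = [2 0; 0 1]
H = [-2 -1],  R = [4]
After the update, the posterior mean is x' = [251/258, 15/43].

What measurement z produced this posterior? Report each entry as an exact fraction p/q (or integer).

z = [-2]

x̄ = F·x = [9, 3]
P̄ = F·P·Fᵀ + Q = [47 15; 15 6]
S = H·P̄·Hᵀ + R = [258]
K = P̄·Hᵀ·S⁻¹ = [-109/258; -6/43]
x' − x̄ = [-2071/258, -114/43] = K·y
y = (KᵀK)⁻¹·Kᵀ·(x' − x̄) = [19]
z = y + H·x̄ = [19] + [-21] = [-2]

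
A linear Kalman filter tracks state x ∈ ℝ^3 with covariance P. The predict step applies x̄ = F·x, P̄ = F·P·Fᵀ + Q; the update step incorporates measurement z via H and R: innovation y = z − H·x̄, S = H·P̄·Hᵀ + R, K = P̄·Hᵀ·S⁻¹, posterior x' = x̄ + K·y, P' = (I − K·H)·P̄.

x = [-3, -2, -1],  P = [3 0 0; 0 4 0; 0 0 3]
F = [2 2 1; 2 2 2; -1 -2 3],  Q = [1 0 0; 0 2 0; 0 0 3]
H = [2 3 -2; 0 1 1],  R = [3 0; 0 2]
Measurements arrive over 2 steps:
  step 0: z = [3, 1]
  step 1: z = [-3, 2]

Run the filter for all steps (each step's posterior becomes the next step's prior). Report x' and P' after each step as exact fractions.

step 0: x' = [20624/103169, 86292/103169, 3215/103169], P' = [142327/103169 -36856/103169 64642/103169; -36856/103169 51330/103169 18146/103169; 64642/103169 18146/103169 113656/103169]
step 1: x' = [561333/279889433, 12210230/279889433, 373280037/279889433], P' = [376806257/279889433 -95180264/279889433 176785664/279889433; -95180264/279889433 133374106/279889433 41208778/279889433; 176785664/279889433 41208778/279889433 290861162/279889433]

step 0: x̄ = F·x = [-11, -12, 4]
step 0: P̄ = F·P·Fᵀ + Q = [32 34 -13; 34 42 -4; -13 -4 49]
step 0: y = z − H·x̄ = [69, 9]
step 0: S = H·P̄·Hᵀ + R = [1265 66; 66 85]
step 0: K = P̄·Hᵀ·S⁻¹ = [14934/103169 1263/9379; 14662/103169 3158/9379; -14530/103169 5991/9379]
step 0: x' = x̄ + K·y = [20624/103169, 86292/103169, 3215/103169]
step 0: P' = (I − K·H)·P̄ = [142327/103169 -36856/103169 64642/103169; -36856/103169 51330/103169 18146/103169; 64642/103169 18146/103169 113656/103169]
step 1: x̄ = F·x = [217047/103169, 220262/103169, -183563/103169]
step 1: P̄ = F·P·Fᵀ + Q = [1027757/103169 1203820/103169 467924/103169; 1203820/103169 1803046/103169 707958/103169; 467924/103169 707958/103169 927030/103169]
step 1: y = z − H·x̄ = [-1771513/103169, 169639/103169]
step 1: S = H·P̄·Hᵀ + R = [26563021/103169 7606524/103169; 7606524/103169 4352330/103169]
step 1: K = P̄·Hᵀ·S⁻¹ = [38166798/279889433 40802700/279889433; 42448078/279889433 87291442/279889433; -34841554/279889433 166034970/279889433]
step 1: x' = x̄ + K·y = [561333/279889433, 12210230/279889433, 373280037/279889433]
step 1: P' = (I − K·H)·P̄ = [376806257/279889433 -95180264/279889433 176785664/279889433; -95180264/279889433 133374106/279889433 41208778/279889433; 176785664/279889433 41208778/279889433 290861162/279889433]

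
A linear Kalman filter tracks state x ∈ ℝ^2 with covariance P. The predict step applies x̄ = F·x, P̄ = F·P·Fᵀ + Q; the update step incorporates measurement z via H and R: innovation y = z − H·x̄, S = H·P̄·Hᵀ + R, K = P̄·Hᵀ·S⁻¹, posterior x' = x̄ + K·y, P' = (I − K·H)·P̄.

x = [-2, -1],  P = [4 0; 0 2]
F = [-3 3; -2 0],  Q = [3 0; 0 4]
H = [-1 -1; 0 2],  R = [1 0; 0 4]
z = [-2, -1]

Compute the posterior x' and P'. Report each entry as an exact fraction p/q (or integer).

x' = [267/142, -4/355]
P' = [237/142 -54/71; -54/71 292/355]

x̄ = F·x = [3, 4]
P̄ = F·P·Fᵀ + Q = [57 24; 24 20]
y = z − H·x̄ = [5, -9]
S = H·P̄·Hᵀ + R = [126 -88; -88 84]
K = P̄·Hᵀ·S⁻¹ = [-129/142 -27/71; -22/355 146/355]
x' = x̄ + K·y = [267/142, -4/355]
P' = (I − K·H)·P̄ = [237/142 -54/71; -54/71 292/355]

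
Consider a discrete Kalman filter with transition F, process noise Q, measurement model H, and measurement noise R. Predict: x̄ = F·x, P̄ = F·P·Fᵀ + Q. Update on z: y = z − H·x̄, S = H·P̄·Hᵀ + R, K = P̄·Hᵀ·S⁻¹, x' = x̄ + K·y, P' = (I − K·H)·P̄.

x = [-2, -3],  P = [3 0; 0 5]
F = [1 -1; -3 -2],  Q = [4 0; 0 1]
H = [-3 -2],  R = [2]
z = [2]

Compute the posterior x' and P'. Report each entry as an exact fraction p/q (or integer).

x̄ = F·x = [1, 12]
P̄ = F·P·Fᵀ + Q = [12 1; 1 48]
y = z − H·x̄ = [29]
S = H·P̄·Hᵀ + R = [314]
K = P̄·Hᵀ·S⁻¹ = [-19/157; -99/314]
x' = x̄ + K·y = [-394/157, 897/314]
P' = (I − K·H)·P̄ = [1162/157 -1724/157; -1724/157 5271/314]

x' = [-394/157, 897/314]
P' = [1162/157 -1724/157; -1724/157 5271/314]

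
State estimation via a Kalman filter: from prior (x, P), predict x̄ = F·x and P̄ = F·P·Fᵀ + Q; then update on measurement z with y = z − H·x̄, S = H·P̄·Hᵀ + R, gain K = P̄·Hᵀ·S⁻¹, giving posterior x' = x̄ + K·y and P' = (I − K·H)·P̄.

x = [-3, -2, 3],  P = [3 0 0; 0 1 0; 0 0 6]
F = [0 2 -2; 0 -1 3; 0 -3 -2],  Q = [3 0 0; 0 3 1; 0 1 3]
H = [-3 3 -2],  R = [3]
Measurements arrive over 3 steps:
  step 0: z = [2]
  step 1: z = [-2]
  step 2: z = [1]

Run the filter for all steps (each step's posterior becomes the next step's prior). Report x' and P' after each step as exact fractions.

step 0: x̄ = F·x = [-10, 11, 0]
step 0: P̄ = F·P·Fᵀ + Q = [31 -38 18; -38 58 -32; 18 -32 36]
step 0: y = z − H·x̄ = [-61]
step 0: S = H·P̄·Hᵀ + R = [2232]
step 0: K = P̄·Hᵀ·S⁻¹ = [-27/248; 44/279; -37/372]
step 0: x' = x̄ + K·y = [-833/248, 385/279, 2257/372]
step 0: P' = (I − K·H)·P̄ = [1127/248 10/31 -765/124; 10/31 694/279 280/93; -765/124 280/93 863/62]
step 1: x̄ = F·x = [-5231/558, 18773/1116, -1009/62]
step 1: P̄ = F·P·Fᵀ + Q = [12427/279 -17969/279 1450/31; -17969/279 62885/558 -2980/31; 1450/31 -2980/31 3633/31]
step 1: y = z − H·x̄ = [-14029/124]
step 1: S = H·P̄·Hᵀ + R = [295185/62]
step 1: K = P̄·Hᵀ·S⁻¹ = [-8688/98395; 44861/295185; -13704/98395]
step 1: x' = x̄ + K·y = [1089469/1771110, -329803/885555, -101737/196790]
step 1: P' = (I − K·H)·P̄ = [6572791/885555 -457229/885555 -1158638/98395; -457229/885555 2420026/885555 457112/98395; -1158638/98395 457112/98395 2444181/98395]
step 2: x̄ = F·x = [256027/885555, -2087293/1771110, 635014/295185]
step 2: P̄ = F·P·Fᵀ + Q = [67415221/885555 -103913762/885555 27232792/295185; -103913762/885555 178371304/885555 -50879399/295185; 27232792/295185 -50879399/295185 17977279/98395]
step 2: y = z − H·x̄ = [5729773/590370]
step 2: S = H·P̄·Hᵀ + R = [838267114/98395]
step 2: K = P̄·Hᵀ·S⁻¹ = [-225794567/2514801342; 192021932/1257400671; -114066749/838267114]
step 2: x' = x̄ + K·y = [-2928717871/5029602684, 254515577/838267114, 1392503439/1676534228]
step 2: P' = (I − K·H)·P̄ = [6243289531/838267114 -664788854/1257400671 -9916825867/838267114; -664788854/1257400671 3443787368/1257400671 1958277145/419133557; -9916825867/838267114 1958277145/419133557 20921170359/838267114]

step 0: x' = [-833/248, 385/279, 2257/372], P' = [1127/248 10/31 -765/124; 10/31 694/279 280/93; -765/124 280/93 863/62]
step 1: x' = [1089469/1771110, -329803/885555, -101737/196790], P' = [6572791/885555 -457229/885555 -1158638/98395; -457229/885555 2420026/885555 457112/98395; -1158638/98395 457112/98395 2444181/98395]
step 2: x' = [-2928717871/5029602684, 254515577/838267114, 1392503439/1676534228], P' = [6243289531/838267114 -664788854/1257400671 -9916825867/838267114; -664788854/1257400671 3443787368/1257400671 1958277145/419133557; -9916825867/838267114 1958277145/419133557 20921170359/838267114]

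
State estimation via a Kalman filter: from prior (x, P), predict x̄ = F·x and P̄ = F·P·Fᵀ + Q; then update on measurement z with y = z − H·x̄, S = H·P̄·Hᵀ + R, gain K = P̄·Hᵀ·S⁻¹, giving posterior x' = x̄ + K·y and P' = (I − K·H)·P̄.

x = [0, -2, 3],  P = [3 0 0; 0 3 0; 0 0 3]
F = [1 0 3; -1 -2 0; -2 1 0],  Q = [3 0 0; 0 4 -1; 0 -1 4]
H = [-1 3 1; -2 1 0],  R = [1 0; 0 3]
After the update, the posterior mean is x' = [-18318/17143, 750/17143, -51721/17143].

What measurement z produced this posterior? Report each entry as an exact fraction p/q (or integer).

x̄ = F·x = [9, 4, -2]
P̄ = F·P·Fᵀ + Q = [33 -3 -6; -3 19 -1; -6 -1 19]
S = H·P̄·Hᵀ + R = [248 155; 155 166]
K = P̄·Hᵀ·S⁻¹ = [2727/17143 -312/553; 5919/17143 -95/553; 1947/17143 -22/553]
x' − x̄ = [-172605/17143, -67822/17143, -17435/17143] = K·y
y = (KᵀK)⁻¹·Kᵀ·(x' − x̄) = [-3, 17]
z = y + H·x̄ = [-3, 17] + [1, -14] = [-2, 3]

z = [-2, 3]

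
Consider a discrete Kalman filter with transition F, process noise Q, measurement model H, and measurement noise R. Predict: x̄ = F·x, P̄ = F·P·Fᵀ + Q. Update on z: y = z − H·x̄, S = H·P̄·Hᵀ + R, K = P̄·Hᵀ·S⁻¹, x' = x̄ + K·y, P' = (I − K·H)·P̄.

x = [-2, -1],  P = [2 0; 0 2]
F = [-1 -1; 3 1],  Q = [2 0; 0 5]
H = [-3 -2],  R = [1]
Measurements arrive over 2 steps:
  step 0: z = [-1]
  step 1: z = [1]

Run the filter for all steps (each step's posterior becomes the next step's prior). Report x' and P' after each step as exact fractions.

step 0: x' = [189/59, -257/59], P' = [350/59 -524/59; -524/59 799/59]
step 1: x' = [-6399/9394, 5343/9394], P' = [12415/9394 -18047/9394; -18047/9394 28541/9394]

step 0: x̄ = F·x = [3, -7]
step 0: P̄ = F·P·Fᵀ + Q = [6 -8; -8 25]
step 0: y = z − H·x̄ = [-6]
step 0: S = H·P̄·Hᵀ + R = [59]
step 0: K = P̄·Hᵀ·S⁻¹ = [-2/59; -26/59]
step 0: x' = x̄ + K·y = [189/59, -257/59]
step 0: P' = (I − K·H)·P̄ = [350/59 -524/59; -524/59 799/59]
step 1: x̄ = F·x = [68/59, 310/59]
step 1: P̄ = F·P·Fᵀ + Q = [219/59 247/59; 247/59 1100/59]
step 1: y = z − H·x̄ = [883/59]
step 1: S = H·P̄·Hᵀ + R = [9394/59]
step 1: K = P̄·Hᵀ·S⁻¹ = [-1151/9394; -2941/9394]
step 1: x' = x̄ + K·y = [-6399/9394, 5343/9394]
step 1: P' = (I − K·H)·P̄ = [12415/9394 -18047/9394; -18047/9394 28541/9394]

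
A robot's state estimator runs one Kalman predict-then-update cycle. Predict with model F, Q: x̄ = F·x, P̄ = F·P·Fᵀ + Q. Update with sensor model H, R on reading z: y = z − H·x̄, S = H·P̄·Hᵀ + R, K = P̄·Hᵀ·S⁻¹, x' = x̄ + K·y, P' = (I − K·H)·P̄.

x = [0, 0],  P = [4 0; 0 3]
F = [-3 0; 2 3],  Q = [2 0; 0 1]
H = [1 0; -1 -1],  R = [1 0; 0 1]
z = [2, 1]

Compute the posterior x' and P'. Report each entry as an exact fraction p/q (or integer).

x' = [322/167, -3356/1169]
P' = [162/167 -160/167; -160/167 2236/1169]

x̄ = F·x = [0, 0]
P̄ = F·P·Fᵀ + Q = [38 -24; -24 44]
y = z − H·x̄ = [2, 1]
S = H·P̄·Hᵀ + R = [39 -14; -14 35]
K = P̄·Hᵀ·S⁻¹ = [162/167 -2/167; -160/167 -1116/1169]
x' = x̄ + K·y = [322/167, -3356/1169]
P' = (I − K·H)·P̄ = [162/167 -160/167; -160/167 2236/1169]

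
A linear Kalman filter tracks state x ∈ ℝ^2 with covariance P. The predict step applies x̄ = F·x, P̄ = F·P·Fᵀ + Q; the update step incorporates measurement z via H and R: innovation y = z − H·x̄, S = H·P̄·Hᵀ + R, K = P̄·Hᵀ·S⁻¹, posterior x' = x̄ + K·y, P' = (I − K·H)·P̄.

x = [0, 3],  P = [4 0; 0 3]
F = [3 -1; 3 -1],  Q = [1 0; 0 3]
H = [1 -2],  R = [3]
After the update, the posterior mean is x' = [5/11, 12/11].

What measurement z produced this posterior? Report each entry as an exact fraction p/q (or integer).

x̄ = F·x = [-3, -3]
P̄ = F·P·Fᵀ + Q = [40 39; 39 42]
S = H·P̄·Hᵀ + R = [55]
K = P̄·Hᵀ·S⁻¹ = [-38/55; -9/11]
x' − x̄ = [38/11, 45/11] = K·y
y = (KᵀK)⁻¹·Kᵀ·(x' − x̄) = [-5]
z = y + H·x̄ = [-5] + [3] = [-2]

z = [-2]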